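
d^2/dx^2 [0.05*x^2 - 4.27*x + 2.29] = 0.100000000000000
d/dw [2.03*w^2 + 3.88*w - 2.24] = 4.06*w + 3.88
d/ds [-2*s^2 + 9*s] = 9 - 4*s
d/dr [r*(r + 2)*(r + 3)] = 3*r^2 + 10*r + 6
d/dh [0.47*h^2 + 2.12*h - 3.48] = 0.94*h + 2.12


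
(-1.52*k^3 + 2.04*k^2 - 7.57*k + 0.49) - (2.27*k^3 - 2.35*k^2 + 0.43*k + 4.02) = -3.79*k^3 + 4.39*k^2 - 8.0*k - 3.53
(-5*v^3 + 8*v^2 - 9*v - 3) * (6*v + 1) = -30*v^4 + 43*v^3 - 46*v^2 - 27*v - 3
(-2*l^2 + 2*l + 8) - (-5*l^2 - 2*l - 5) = 3*l^2 + 4*l + 13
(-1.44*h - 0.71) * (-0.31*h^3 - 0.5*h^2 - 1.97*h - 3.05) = 0.4464*h^4 + 0.9401*h^3 + 3.1918*h^2 + 5.7907*h + 2.1655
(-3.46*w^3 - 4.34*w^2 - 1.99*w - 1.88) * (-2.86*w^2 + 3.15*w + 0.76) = 9.8956*w^5 + 1.5134*w^4 - 10.6092*w^3 - 4.1901*w^2 - 7.4344*w - 1.4288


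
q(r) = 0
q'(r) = 0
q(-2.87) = 0.00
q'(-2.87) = 0.00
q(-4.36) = 0.00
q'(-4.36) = 0.00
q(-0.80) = 0.00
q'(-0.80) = 0.00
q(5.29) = 0.00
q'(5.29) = 0.00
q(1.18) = 0.00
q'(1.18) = 0.00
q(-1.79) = 0.00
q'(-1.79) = 0.00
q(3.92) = 0.00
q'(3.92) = 0.00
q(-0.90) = 0.00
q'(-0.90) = 0.00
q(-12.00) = 0.00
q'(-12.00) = 0.00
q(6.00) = 0.00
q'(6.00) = 0.00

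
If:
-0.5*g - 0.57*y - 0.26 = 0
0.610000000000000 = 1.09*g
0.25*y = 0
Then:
No Solution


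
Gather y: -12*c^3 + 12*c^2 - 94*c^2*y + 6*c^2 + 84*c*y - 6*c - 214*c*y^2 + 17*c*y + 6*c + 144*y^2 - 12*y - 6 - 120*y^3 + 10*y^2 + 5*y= -12*c^3 + 18*c^2 - 120*y^3 + y^2*(154 - 214*c) + y*(-94*c^2 + 101*c - 7) - 6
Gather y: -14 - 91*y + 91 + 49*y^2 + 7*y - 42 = 49*y^2 - 84*y + 35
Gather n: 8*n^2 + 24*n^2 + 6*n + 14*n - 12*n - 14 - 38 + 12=32*n^2 + 8*n - 40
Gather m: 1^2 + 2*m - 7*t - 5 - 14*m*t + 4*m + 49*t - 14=m*(6 - 14*t) + 42*t - 18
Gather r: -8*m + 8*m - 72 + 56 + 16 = 0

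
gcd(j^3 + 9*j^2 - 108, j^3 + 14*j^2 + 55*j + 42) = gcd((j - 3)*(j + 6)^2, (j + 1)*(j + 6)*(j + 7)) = j + 6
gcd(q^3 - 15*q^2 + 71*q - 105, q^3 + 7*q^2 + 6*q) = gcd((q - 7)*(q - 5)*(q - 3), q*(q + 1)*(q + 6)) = 1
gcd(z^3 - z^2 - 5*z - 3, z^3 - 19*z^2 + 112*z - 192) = z - 3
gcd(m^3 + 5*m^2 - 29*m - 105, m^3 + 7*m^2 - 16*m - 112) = m + 7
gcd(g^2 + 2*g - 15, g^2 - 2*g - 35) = g + 5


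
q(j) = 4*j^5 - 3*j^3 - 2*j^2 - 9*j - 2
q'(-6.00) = 25611.00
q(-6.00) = -30476.00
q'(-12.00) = 413463.00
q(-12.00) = -990326.00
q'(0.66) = -11.77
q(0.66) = -9.17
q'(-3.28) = 2222.16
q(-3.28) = -1406.68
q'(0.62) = -11.98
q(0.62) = -8.70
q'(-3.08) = 1717.78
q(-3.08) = -1014.30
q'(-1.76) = 162.06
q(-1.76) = -43.55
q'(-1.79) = 174.65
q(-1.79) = -48.60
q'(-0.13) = -8.63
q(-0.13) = -0.86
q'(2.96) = 1435.62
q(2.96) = 784.94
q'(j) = 20*j^4 - 9*j^2 - 4*j - 9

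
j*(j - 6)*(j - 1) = j^3 - 7*j^2 + 6*j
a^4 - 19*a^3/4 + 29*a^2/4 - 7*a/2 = a*(a - 2)*(a - 7/4)*(a - 1)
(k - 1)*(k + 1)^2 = k^3 + k^2 - k - 1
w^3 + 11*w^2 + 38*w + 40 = (w + 2)*(w + 4)*(w + 5)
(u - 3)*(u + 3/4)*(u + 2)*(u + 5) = u^4 + 19*u^3/4 - 8*u^2 - 153*u/4 - 45/2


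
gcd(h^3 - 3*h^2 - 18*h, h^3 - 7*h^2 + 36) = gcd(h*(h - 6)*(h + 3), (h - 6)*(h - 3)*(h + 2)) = h - 6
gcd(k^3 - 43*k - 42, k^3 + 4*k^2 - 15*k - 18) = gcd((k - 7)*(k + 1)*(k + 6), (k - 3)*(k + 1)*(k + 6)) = k^2 + 7*k + 6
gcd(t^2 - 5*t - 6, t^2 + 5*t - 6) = 1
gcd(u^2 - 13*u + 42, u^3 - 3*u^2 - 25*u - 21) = u - 7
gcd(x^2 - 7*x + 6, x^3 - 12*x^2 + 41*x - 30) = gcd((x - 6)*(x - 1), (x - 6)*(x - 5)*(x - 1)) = x^2 - 7*x + 6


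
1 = 1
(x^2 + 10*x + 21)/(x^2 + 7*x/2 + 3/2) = 2*(x + 7)/(2*x + 1)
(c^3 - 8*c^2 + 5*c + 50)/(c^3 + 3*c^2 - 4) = (c^2 - 10*c + 25)/(c^2 + c - 2)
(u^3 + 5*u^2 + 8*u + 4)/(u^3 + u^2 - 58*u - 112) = (u^2 + 3*u + 2)/(u^2 - u - 56)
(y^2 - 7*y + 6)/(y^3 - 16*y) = (y^2 - 7*y + 6)/(y*(y^2 - 16))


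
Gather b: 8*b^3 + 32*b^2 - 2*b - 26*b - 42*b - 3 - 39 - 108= 8*b^3 + 32*b^2 - 70*b - 150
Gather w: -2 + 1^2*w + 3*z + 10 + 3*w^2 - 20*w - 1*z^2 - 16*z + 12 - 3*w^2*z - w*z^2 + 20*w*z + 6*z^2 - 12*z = w^2*(3 - 3*z) + w*(-z^2 + 20*z - 19) + 5*z^2 - 25*z + 20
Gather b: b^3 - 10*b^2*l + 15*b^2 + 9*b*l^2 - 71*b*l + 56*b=b^3 + b^2*(15 - 10*l) + b*(9*l^2 - 71*l + 56)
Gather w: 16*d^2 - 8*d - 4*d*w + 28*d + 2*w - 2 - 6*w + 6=16*d^2 + 20*d + w*(-4*d - 4) + 4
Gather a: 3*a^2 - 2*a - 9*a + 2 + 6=3*a^2 - 11*a + 8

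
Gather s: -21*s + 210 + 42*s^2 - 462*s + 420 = 42*s^2 - 483*s + 630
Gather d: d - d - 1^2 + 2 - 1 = 0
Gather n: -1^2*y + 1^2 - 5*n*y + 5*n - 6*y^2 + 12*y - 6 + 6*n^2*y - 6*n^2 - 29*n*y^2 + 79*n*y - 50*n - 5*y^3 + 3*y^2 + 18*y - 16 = n^2*(6*y - 6) + n*(-29*y^2 + 74*y - 45) - 5*y^3 - 3*y^2 + 29*y - 21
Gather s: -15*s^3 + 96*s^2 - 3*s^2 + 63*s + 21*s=-15*s^3 + 93*s^2 + 84*s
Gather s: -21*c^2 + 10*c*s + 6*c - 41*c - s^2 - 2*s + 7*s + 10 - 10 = -21*c^2 - 35*c - s^2 + s*(10*c + 5)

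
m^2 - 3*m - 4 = (m - 4)*(m + 1)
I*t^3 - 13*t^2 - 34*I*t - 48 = (t + 6*I)*(t + 8*I)*(I*t + 1)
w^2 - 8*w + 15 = (w - 5)*(w - 3)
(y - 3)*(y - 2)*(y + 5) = y^3 - 19*y + 30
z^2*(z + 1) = z^3 + z^2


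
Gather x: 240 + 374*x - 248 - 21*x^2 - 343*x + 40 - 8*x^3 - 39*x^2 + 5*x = -8*x^3 - 60*x^2 + 36*x + 32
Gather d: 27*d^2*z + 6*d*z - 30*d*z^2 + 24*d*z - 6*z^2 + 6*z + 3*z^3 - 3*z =27*d^2*z + d*(-30*z^2 + 30*z) + 3*z^3 - 6*z^2 + 3*z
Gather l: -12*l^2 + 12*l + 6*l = -12*l^2 + 18*l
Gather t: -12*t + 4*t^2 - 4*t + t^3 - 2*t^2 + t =t^3 + 2*t^2 - 15*t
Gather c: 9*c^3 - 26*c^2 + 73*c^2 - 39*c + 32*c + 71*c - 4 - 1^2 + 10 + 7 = 9*c^3 + 47*c^2 + 64*c + 12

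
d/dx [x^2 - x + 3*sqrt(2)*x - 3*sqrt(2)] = 2*x - 1 + 3*sqrt(2)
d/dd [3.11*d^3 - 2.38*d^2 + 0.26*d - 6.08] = 9.33*d^2 - 4.76*d + 0.26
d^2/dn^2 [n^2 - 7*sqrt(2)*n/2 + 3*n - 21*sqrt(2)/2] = 2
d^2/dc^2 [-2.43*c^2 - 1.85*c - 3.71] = -4.86000000000000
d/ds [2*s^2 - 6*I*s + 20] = 4*s - 6*I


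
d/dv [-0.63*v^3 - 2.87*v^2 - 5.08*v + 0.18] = -1.89*v^2 - 5.74*v - 5.08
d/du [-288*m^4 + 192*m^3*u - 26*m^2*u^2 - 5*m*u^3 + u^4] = 192*m^3 - 52*m^2*u - 15*m*u^2 + 4*u^3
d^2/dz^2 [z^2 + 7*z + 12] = 2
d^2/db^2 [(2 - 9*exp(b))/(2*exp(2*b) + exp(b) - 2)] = (-36*exp(4*b) + 50*exp(3*b) - 204*exp(2*b) + 16*exp(b) - 32)*exp(b)/(8*exp(6*b) + 12*exp(5*b) - 18*exp(4*b) - 23*exp(3*b) + 18*exp(2*b) + 12*exp(b) - 8)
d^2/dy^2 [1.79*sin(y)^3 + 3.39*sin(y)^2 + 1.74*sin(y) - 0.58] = -3.0825*sin(y) + 4.0275*sin(3*y) + 6.78*cos(2*y)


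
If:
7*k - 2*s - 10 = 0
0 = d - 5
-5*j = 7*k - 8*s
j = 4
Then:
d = 5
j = 4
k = 20/7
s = 5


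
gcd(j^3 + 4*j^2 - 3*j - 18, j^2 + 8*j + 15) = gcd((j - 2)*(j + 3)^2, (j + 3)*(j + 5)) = j + 3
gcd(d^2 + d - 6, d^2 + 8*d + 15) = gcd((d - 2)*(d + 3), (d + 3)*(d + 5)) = d + 3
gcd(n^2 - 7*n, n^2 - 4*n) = n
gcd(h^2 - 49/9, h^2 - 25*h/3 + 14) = h - 7/3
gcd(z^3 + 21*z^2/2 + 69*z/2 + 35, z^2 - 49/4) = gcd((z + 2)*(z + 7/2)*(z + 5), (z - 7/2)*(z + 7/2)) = z + 7/2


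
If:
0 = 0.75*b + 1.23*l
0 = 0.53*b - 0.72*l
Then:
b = 0.00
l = 0.00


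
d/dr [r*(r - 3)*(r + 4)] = 3*r^2 + 2*r - 12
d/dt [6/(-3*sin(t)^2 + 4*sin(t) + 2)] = 12*(3*sin(t) - 2)*cos(t)/(-3*sin(t)^2 + 4*sin(t) + 2)^2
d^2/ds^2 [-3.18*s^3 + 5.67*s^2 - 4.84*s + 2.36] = 11.34 - 19.08*s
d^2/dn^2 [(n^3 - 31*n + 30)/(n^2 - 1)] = -60/(n^3 + 3*n^2 + 3*n + 1)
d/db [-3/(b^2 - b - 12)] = 3*(2*b - 1)/(-b^2 + b + 12)^2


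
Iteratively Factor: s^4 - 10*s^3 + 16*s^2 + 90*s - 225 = (s - 5)*(s^3 - 5*s^2 - 9*s + 45) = (s - 5)*(s + 3)*(s^2 - 8*s + 15) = (s - 5)*(s - 3)*(s + 3)*(s - 5)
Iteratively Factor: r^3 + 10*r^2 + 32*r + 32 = (r + 4)*(r^2 + 6*r + 8) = (r + 4)^2*(r + 2)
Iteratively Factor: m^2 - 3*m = (m - 3)*(m)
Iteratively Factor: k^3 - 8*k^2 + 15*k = (k - 5)*(k^2 - 3*k) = (k - 5)*(k - 3)*(k)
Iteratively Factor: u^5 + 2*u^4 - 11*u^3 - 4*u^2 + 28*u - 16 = (u - 1)*(u^4 + 3*u^3 - 8*u^2 - 12*u + 16) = (u - 2)*(u - 1)*(u^3 + 5*u^2 + 2*u - 8) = (u - 2)*(u - 1)^2*(u^2 + 6*u + 8) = (u - 2)*(u - 1)^2*(u + 4)*(u + 2)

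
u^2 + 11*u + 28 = (u + 4)*(u + 7)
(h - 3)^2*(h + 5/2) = h^3 - 7*h^2/2 - 6*h + 45/2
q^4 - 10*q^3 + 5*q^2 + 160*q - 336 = (q - 7)*(q - 4)*(q - 3)*(q + 4)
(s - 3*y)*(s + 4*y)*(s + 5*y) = s^3 + 6*s^2*y - 7*s*y^2 - 60*y^3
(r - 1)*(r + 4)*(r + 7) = r^3 + 10*r^2 + 17*r - 28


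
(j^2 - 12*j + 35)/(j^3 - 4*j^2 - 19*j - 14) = (j - 5)/(j^2 + 3*j + 2)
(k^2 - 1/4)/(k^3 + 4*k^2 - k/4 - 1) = 1/(k + 4)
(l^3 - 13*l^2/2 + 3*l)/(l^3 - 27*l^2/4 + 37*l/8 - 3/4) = 4*l/(4*l - 1)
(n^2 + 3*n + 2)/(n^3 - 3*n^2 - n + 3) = (n + 2)/(n^2 - 4*n + 3)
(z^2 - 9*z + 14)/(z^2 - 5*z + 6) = (z - 7)/(z - 3)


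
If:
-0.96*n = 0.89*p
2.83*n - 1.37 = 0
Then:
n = 0.48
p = -0.52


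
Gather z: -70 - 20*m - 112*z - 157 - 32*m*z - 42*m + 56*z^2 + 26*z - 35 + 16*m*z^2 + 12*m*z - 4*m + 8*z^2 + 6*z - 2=-66*m + z^2*(16*m + 64) + z*(-20*m - 80) - 264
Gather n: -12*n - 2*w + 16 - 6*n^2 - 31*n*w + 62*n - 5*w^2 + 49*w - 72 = -6*n^2 + n*(50 - 31*w) - 5*w^2 + 47*w - 56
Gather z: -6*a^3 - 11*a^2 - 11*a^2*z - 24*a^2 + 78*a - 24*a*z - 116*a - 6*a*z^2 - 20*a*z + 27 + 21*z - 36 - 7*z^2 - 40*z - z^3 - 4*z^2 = -6*a^3 - 35*a^2 - 38*a - z^3 + z^2*(-6*a - 11) + z*(-11*a^2 - 44*a - 19) - 9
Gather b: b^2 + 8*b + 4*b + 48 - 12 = b^2 + 12*b + 36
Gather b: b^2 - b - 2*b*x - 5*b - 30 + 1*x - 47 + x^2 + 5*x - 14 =b^2 + b*(-2*x - 6) + x^2 + 6*x - 91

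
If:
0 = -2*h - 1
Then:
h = -1/2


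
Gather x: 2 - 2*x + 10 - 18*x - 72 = -20*x - 60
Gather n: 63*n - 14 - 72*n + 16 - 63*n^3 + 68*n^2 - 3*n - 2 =-63*n^3 + 68*n^2 - 12*n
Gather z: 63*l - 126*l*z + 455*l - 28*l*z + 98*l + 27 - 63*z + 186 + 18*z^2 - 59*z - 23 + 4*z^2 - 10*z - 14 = 616*l + 22*z^2 + z*(-154*l - 132) + 176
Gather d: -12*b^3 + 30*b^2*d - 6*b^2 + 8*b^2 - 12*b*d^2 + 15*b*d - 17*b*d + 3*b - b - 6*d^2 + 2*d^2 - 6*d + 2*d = -12*b^3 + 2*b^2 + 2*b + d^2*(-12*b - 4) + d*(30*b^2 - 2*b - 4)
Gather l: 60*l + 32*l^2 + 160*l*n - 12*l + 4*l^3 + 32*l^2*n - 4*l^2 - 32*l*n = 4*l^3 + l^2*(32*n + 28) + l*(128*n + 48)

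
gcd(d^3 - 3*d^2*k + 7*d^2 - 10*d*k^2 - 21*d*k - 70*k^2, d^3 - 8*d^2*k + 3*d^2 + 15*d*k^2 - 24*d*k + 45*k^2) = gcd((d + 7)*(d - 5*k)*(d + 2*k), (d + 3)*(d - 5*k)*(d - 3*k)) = d - 5*k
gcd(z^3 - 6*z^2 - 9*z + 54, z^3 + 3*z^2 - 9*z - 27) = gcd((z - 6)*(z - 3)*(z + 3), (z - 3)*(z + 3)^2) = z^2 - 9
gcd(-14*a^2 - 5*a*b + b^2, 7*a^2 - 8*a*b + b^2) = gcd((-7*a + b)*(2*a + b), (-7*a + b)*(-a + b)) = 7*a - b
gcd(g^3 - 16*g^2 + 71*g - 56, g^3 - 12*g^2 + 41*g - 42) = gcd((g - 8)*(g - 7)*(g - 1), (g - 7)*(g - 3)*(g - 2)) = g - 7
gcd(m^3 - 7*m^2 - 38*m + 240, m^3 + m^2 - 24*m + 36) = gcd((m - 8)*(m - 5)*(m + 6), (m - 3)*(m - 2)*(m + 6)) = m + 6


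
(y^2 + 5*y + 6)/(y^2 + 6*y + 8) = (y + 3)/(y + 4)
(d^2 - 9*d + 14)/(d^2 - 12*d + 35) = (d - 2)/(d - 5)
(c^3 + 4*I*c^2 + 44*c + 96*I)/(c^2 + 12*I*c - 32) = (c^2 - 4*I*c + 12)/(c + 4*I)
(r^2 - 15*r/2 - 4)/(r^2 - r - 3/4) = 2*(r - 8)/(2*r - 3)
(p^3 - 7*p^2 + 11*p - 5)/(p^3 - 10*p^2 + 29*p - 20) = (p - 1)/(p - 4)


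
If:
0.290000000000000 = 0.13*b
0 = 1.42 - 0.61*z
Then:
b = 2.23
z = 2.33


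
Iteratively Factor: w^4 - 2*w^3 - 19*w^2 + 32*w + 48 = (w - 3)*(w^3 + w^2 - 16*w - 16) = (w - 3)*(w + 1)*(w^2 - 16) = (w - 4)*(w - 3)*(w + 1)*(w + 4)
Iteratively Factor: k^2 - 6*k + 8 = (k - 2)*(k - 4)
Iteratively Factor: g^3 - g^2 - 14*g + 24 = (g - 2)*(g^2 + g - 12) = (g - 3)*(g - 2)*(g + 4)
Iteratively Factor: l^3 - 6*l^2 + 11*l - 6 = (l - 1)*(l^2 - 5*l + 6) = (l - 3)*(l - 1)*(l - 2)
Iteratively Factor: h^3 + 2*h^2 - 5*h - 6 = (h + 1)*(h^2 + h - 6) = (h - 2)*(h + 1)*(h + 3)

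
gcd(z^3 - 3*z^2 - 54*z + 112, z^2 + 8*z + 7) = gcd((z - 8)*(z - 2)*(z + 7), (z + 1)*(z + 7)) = z + 7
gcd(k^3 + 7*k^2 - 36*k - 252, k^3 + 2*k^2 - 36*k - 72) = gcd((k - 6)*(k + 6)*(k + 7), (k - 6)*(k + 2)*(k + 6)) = k^2 - 36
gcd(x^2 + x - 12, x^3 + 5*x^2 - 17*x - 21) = x - 3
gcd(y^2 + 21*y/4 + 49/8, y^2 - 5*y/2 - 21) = y + 7/2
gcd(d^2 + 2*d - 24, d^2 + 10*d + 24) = d + 6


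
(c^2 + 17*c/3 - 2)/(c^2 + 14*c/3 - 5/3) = (c + 6)/(c + 5)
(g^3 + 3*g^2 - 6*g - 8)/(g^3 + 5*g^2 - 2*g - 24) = (g + 1)/(g + 3)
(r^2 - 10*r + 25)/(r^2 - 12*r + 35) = (r - 5)/(r - 7)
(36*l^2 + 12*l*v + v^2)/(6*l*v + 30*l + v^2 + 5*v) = (6*l + v)/(v + 5)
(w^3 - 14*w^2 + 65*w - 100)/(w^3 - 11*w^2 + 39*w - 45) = (w^2 - 9*w + 20)/(w^2 - 6*w + 9)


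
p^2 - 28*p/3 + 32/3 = (p - 8)*(p - 4/3)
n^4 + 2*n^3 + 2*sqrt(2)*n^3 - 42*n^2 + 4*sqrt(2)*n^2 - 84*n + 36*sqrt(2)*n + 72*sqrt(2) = (n + 2)*(n - 3*sqrt(2))*(n - sqrt(2))*(n + 6*sqrt(2))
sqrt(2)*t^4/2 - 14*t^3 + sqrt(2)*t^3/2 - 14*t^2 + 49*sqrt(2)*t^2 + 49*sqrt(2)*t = t*(t - 7*sqrt(2))^2*(sqrt(2)*t/2 + sqrt(2)/2)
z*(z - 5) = z^2 - 5*z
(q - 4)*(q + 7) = q^2 + 3*q - 28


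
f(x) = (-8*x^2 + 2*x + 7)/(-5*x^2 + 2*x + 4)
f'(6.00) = -0.00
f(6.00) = 1.64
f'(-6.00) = -0.00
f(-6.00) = 1.56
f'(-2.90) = -0.04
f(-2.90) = 1.51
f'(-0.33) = -1.10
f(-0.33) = 1.96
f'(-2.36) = -0.07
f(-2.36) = 1.48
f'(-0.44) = -2.12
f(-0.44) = 2.12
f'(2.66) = -0.05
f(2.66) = 1.70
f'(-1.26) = -0.55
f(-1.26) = 1.27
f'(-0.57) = -7.45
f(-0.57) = 2.64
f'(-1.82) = -0.14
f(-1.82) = 1.43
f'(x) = (2 - 16*x)/(-5*x^2 + 2*x + 4) + (10*x - 2)*(-8*x^2 + 2*x + 7)/(-5*x^2 + 2*x + 4)^2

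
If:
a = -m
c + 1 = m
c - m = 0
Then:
No Solution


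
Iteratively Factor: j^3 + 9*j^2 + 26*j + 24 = (j + 2)*(j^2 + 7*j + 12) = (j + 2)*(j + 4)*(j + 3)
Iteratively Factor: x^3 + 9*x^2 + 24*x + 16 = (x + 1)*(x^2 + 8*x + 16) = (x + 1)*(x + 4)*(x + 4)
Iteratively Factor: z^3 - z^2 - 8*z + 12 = (z - 2)*(z^2 + z - 6) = (z - 2)*(z + 3)*(z - 2)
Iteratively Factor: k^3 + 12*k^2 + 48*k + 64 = (k + 4)*(k^2 + 8*k + 16) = (k + 4)^2*(k + 4)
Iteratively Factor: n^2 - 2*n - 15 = (n + 3)*(n - 5)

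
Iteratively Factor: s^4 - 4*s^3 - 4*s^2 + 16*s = (s)*(s^3 - 4*s^2 - 4*s + 16) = s*(s + 2)*(s^2 - 6*s + 8) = s*(s - 4)*(s + 2)*(s - 2)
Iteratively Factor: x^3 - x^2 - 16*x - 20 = (x + 2)*(x^2 - 3*x - 10) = (x + 2)^2*(x - 5)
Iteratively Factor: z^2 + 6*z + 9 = (z + 3)*(z + 3)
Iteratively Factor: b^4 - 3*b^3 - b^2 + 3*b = (b - 1)*(b^3 - 2*b^2 - 3*b) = (b - 3)*(b - 1)*(b^2 + b) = b*(b - 3)*(b - 1)*(b + 1)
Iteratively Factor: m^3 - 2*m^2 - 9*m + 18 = (m - 3)*(m^2 + m - 6) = (m - 3)*(m + 3)*(m - 2)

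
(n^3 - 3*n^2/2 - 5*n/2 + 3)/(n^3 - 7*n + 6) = (n + 3/2)/(n + 3)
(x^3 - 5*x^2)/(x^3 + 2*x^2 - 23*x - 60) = x^2/(x^2 + 7*x + 12)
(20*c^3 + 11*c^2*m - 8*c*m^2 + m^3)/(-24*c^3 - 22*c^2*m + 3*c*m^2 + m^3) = (-5*c + m)/(6*c + m)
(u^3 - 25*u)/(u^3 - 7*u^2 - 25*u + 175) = u/(u - 7)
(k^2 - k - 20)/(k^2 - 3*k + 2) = (k^2 - k - 20)/(k^2 - 3*k + 2)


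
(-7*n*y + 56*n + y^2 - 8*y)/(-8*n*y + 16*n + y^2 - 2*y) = (7*n*y - 56*n - y^2 + 8*y)/(8*n*y - 16*n - y^2 + 2*y)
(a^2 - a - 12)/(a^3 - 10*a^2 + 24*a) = (a + 3)/(a*(a - 6))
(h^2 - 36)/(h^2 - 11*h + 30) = (h + 6)/(h - 5)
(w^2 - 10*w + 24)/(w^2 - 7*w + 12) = (w - 6)/(w - 3)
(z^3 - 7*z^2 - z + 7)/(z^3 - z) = (z - 7)/z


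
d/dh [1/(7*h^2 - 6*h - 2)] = 2*(3 - 7*h)/(-7*h^2 + 6*h + 2)^2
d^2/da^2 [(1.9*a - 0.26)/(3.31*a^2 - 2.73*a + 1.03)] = ((12.0952 - 37.734*a)*(3.31*a^2 - 2.73*a + 1.03) + (1.9*a - 0.26)*(6.62*a - 2.73)*(13.24*a - 5.46))/(3.31*a^2 - 2.73*a + 1.03)^3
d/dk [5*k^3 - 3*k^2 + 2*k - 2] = 15*k^2 - 6*k + 2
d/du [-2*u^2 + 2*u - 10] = 2 - 4*u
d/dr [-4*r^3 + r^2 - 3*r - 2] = -12*r^2 + 2*r - 3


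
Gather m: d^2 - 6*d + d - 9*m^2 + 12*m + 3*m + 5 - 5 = d^2 - 5*d - 9*m^2 + 15*m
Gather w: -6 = -6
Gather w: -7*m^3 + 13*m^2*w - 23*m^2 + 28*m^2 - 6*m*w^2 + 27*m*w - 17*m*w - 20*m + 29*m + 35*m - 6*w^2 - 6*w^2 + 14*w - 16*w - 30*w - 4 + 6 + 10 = -7*m^3 + 5*m^2 + 44*m + w^2*(-6*m - 12) + w*(13*m^2 + 10*m - 32) + 12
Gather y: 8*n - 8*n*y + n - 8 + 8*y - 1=9*n + y*(8 - 8*n) - 9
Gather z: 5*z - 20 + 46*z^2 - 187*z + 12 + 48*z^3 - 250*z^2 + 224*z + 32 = 48*z^3 - 204*z^2 + 42*z + 24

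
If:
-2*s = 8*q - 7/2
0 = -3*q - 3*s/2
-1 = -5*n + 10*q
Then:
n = 39/20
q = 7/8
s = -7/4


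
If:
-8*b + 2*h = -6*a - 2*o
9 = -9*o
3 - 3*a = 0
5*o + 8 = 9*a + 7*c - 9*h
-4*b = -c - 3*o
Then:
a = 1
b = 45/8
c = 51/2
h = 41/2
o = -1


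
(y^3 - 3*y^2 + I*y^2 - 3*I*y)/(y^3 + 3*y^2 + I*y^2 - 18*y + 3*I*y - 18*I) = y/(y + 6)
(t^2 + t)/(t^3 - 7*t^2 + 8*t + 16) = t/(t^2 - 8*t + 16)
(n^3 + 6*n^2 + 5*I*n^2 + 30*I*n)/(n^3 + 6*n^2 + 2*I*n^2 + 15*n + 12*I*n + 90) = n/(n - 3*I)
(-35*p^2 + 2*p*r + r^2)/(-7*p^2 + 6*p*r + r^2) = (5*p - r)/(p - r)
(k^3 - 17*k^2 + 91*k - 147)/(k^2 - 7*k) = k - 10 + 21/k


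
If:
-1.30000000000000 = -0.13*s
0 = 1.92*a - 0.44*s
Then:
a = 2.29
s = 10.00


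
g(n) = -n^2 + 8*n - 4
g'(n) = 8 - 2*n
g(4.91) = 11.17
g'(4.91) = -1.82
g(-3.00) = -37.00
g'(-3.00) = 14.00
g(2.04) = 8.16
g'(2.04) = 3.92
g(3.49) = 11.74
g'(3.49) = 1.02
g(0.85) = 2.08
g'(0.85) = 6.30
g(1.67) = 6.57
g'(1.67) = 4.66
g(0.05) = -3.60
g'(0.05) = 7.90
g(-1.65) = -19.92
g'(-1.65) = 11.30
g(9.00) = -13.00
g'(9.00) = -10.00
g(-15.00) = -349.00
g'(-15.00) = 38.00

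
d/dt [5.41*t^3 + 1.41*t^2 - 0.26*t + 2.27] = 16.23*t^2 + 2.82*t - 0.26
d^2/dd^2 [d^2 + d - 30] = 2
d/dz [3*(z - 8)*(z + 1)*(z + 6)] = 9*z^2 - 6*z - 150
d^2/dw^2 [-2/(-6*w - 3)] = 16/(3*(2*w + 1)^3)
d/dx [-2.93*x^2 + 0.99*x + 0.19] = 0.99 - 5.86*x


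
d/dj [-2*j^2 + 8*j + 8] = 8 - 4*j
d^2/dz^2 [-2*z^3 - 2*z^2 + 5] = -12*z - 4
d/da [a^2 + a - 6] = 2*a + 1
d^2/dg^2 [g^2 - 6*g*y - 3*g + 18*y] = 2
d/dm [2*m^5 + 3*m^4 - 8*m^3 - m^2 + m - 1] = 10*m^4 + 12*m^3 - 24*m^2 - 2*m + 1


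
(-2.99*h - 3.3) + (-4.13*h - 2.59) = -7.12*h - 5.89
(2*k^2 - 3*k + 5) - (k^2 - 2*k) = k^2 - k + 5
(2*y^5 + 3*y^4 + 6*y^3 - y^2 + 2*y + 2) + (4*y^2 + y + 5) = 2*y^5 + 3*y^4 + 6*y^3 + 3*y^2 + 3*y + 7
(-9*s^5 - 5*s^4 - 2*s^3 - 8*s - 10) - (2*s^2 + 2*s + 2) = -9*s^5 - 5*s^4 - 2*s^3 - 2*s^2 - 10*s - 12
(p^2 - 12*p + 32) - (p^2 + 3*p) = 32 - 15*p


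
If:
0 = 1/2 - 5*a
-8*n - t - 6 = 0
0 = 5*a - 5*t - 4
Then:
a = 1/10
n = -53/80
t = -7/10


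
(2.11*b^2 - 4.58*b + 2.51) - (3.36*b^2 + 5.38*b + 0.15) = -1.25*b^2 - 9.96*b + 2.36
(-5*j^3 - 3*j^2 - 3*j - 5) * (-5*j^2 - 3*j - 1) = 25*j^5 + 30*j^4 + 29*j^3 + 37*j^2 + 18*j + 5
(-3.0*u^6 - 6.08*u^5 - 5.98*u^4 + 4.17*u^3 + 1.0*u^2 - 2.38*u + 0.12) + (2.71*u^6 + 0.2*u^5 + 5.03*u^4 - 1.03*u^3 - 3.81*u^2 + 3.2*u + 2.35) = -0.29*u^6 - 5.88*u^5 - 0.95*u^4 + 3.14*u^3 - 2.81*u^2 + 0.82*u + 2.47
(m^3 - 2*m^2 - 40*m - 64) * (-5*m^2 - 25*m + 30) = -5*m^5 - 15*m^4 + 280*m^3 + 1260*m^2 + 400*m - 1920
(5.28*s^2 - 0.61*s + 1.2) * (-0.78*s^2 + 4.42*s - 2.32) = -4.1184*s^4 + 23.8134*s^3 - 15.8818*s^2 + 6.7192*s - 2.784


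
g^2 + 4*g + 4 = (g + 2)^2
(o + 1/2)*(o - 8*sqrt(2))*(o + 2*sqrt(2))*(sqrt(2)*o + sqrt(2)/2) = sqrt(2)*o^4 - 12*o^3 + sqrt(2)*o^3 - 127*sqrt(2)*o^2/4 - 12*o^2 - 32*sqrt(2)*o - 3*o - 8*sqrt(2)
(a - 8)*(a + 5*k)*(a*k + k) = a^3*k + 5*a^2*k^2 - 7*a^2*k - 35*a*k^2 - 8*a*k - 40*k^2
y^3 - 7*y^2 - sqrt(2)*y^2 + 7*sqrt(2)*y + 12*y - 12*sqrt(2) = (y - 4)*(y - 3)*(y - sqrt(2))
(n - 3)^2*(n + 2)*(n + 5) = n^4 + n^3 - 23*n^2 + 3*n + 90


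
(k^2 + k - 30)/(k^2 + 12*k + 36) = (k - 5)/(k + 6)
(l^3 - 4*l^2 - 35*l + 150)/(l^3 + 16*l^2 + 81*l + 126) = (l^2 - 10*l + 25)/(l^2 + 10*l + 21)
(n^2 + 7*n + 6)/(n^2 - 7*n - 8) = (n + 6)/(n - 8)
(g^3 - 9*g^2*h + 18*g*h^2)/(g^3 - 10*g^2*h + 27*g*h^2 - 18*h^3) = g/(g - h)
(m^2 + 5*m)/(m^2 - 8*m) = (m + 5)/(m - 8)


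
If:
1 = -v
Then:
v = -1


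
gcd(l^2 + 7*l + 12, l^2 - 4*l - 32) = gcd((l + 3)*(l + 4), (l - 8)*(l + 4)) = l + 4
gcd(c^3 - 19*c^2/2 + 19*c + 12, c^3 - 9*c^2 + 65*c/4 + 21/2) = c^2 - 11*c/2 - 3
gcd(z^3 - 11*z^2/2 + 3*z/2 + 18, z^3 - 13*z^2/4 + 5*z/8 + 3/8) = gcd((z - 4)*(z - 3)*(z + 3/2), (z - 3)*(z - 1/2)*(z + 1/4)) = z - 3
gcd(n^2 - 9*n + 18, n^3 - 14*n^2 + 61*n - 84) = n - 3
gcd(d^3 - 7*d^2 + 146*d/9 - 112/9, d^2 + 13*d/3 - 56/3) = d - 8/3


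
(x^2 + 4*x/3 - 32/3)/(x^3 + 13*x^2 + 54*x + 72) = (x - 8/3)/(x^2 + 9*x + 18)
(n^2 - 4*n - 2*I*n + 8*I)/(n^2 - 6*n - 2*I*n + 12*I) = (n - 4)/(n - 6)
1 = 1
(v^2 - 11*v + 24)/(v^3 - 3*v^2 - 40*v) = (v - 3)/(v*(v + 5))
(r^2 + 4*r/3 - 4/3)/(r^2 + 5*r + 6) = (r - 2/3)/(r + 3)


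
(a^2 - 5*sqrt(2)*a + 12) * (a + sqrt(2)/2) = a^3 - 9*sqrt(2)*a^2/2 + 7*a + 6*sqrt(2)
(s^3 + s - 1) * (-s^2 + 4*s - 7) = -s^5 + 4*s^4 - 8*s^3 + 5*s^2 - 11*s + 7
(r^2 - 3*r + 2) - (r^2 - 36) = 38 - 3*r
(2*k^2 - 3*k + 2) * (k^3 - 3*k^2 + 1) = 2*k^5 - 9*k^4 + 11*k^3 - 4*k^2 - 3*k + 2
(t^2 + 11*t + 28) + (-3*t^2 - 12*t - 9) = -2*t^2 - t + 19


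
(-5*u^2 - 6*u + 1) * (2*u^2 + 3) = -10*u^4 - 12*u^3 - 13*u^2 - 18*u + 3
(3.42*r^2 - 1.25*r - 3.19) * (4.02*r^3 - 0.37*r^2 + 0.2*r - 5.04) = 13.7484*r^5 - 6.2904*r^4 - 11.6773*r^3 - 16.3065*r^2 + 5.662*r + 16.0776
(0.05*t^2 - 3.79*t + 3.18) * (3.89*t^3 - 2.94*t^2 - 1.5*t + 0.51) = 0.1945*t^5 - 14.8901*t^4 + 23.4378*t^3 - 3.6387*t^2 - 6.7029*t + 1.6218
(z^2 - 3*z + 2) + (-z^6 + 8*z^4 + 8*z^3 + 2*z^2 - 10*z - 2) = -z^6 + 8*z^4 + 8*z^3 + 3*z^2 - 13*z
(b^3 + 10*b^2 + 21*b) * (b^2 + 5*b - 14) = b^5 + 15*b^4 + 57*b^3 - 35*b^2 - 294*b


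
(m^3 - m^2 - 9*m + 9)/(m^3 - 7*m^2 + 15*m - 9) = (m + 3)/(m - 3)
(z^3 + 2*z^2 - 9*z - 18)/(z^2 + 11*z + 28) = (z^3 + 2*z^2 - 9*z - 18)/(z^2 + 11*z + 28)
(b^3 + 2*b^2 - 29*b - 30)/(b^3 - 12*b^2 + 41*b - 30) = (b^2 + 7*b + 6)/(b^2 - 7*b + 6)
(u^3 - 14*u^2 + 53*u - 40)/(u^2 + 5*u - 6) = (u^2 - 13*u + 40)/(u + 6)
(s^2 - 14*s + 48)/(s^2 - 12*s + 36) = (s - 8)/(s - 6)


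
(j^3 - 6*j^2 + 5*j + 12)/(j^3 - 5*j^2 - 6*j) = (j^2 - 7*j + 12)/(j*(j - 6))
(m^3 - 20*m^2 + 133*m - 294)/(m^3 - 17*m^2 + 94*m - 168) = (m - 7)/(m - 4)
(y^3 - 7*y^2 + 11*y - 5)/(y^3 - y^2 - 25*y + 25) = (y - 1)/(y + 5)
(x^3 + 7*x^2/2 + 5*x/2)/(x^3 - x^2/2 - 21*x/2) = (2*x^2 + 7*x + 5)/(2*x^2 - x - 21)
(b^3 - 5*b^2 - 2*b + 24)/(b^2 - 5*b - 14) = (b^2 - 7*b + 12)/(b - 7)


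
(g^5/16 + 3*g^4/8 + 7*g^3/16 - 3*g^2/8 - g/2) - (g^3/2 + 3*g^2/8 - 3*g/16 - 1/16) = g^5/16 + 3*g^4/8 - g^3/16 - 3*g^2/4 - 5*g/16 + 1/16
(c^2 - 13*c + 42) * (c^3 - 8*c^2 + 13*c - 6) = c^5 - 21*c^4 + 159*c^3 - 511*c^2 + 624*c - 252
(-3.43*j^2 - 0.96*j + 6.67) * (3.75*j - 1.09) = -12.8625*j^3 + 0.138700000000001*j^2 + 26.0589*j - 7.2703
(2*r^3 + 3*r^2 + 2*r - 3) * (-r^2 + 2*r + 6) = -2*r^5 + r^4 + 16*r^3 + 25*r^2 + 6*r - 18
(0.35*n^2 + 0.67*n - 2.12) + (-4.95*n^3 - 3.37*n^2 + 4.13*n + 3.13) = -4.95*n^3 - 3.02*n^2 + 4.8*n + 1.01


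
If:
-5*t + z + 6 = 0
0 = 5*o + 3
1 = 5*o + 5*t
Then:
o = -3/5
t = 4/5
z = -2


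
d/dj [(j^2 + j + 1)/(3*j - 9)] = (j^2 - 6*j - 4)/(3*(j^2 - 6*j + 9))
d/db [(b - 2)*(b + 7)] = 2*b + 5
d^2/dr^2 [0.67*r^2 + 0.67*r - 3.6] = 1.34000000000000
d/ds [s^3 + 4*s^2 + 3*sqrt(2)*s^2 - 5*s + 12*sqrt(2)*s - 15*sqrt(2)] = 3*s^2 + 8*s + 6*sqrt(2)*s - 5 + 12*sqrt(2)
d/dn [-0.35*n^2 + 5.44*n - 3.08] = 5.44 - 0.7*n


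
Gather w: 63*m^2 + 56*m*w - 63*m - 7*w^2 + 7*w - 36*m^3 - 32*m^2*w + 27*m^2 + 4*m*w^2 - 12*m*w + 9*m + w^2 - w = -36*m^3 + 90*m^2 - 54*m + w^2*(4*m - 6) + w*(-32*m^2 + 44*m + 6)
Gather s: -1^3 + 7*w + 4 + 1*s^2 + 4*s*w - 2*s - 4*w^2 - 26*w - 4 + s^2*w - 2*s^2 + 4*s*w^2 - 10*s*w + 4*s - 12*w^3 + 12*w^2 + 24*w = s^2*(w - 1) + s*(4*w^2 - 6*w + 2) - 12*w^3 + 8*w^2 + 5*w - 1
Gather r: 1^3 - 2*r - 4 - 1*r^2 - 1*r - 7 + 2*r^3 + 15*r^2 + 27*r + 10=2*r^3 + 14*r^2 + 24*r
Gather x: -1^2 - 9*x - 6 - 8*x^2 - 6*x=-8*x^2 - 15*x - 7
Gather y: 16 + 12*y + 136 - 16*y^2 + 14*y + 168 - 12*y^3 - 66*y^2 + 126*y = -12*y^3 - 82*y^2 + 152*y + 320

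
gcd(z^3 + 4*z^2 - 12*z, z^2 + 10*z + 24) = z + 6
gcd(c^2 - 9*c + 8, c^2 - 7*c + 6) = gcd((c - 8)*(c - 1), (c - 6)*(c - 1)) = c - 1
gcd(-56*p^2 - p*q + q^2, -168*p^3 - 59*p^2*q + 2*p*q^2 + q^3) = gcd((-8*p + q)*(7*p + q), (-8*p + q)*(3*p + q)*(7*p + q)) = 56*p^2 + p*q - q^2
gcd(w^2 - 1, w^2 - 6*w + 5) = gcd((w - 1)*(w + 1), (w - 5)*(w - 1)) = w - 1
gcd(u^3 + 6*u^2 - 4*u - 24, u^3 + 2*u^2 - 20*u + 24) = u^2 + 4*u - 12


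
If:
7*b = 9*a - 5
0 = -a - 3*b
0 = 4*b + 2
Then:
No Solution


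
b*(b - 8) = b^2 - 8*b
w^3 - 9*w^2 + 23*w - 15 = (w - 5)*(w - 3)*(w - 1)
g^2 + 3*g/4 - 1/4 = (g - 1/4)*(g + 1)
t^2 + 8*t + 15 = (t + 3)*(t + 5)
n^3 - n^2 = n^2*(n - 1)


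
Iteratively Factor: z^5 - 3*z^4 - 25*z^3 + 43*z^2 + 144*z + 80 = (z + 1)*(z^4 - 4*z^3 - 21*z^2 + 64*z + 80) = (z + 1)*(z + 4)*(z^3 - 8*z^2 + 11*z + 20) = (z + 1)^2*(z + 4)*(z^2 - 9*z + 20) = (z - 4)*(z + 1)^2*(z + 4)*(z - 5)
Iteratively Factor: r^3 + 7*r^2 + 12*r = (r + 4)*(r^2 + 3*r) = r*(r + 4)*(r + 3)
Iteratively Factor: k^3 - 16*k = (k)*(k^2 - 16) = k*(k - 4)*(k + 4)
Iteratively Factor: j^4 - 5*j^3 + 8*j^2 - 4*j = (j - 2)*(j^3 - 3*j^2 + 2*j) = (j - 2)*(j - 1)*(j^2 - 2*j) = (j - 2)^2*(j - 1)*(j)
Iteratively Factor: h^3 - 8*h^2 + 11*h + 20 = (h - 5)*(h^2 - 3*h - 4) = (h - 5)*(h - 4)*(h + 1)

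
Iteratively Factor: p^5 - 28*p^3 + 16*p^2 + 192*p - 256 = (p - 2)*(p^4 + 2*p^3 - 24*p^2 - 32*p + 128) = (p - 4)*(p - 2)*(p^3 + 6*p^2 - 32) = (p - 4)*(p - 2)*(p + 4)*(p^2 + 2*p - 8) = (p - 4)*(p - 2)^2*(p + 4)*(p + 4)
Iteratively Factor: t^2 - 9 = (t + 3)*(t - 3)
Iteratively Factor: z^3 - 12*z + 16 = (z + 4)*(z^2 - 4*z + 4) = (z - 2)*(z + 4)*(z - 2)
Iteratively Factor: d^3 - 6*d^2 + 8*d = (d)*(d^2 - 6*d + 8) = d*(d - 2)*(d - 4)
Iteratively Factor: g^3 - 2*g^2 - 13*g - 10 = (g - 5)*(g^2 + 3*g + 2) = (g - 5)*(g + 1)*(g + 2)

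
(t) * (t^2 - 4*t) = t^3 - 4*t^2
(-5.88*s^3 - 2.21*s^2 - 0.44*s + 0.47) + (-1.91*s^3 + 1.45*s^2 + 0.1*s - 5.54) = -7.79*s^3 - 0.76*s^2 - 0.34*s - 5.07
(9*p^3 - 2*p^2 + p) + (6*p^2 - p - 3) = 9*p^3 + 4*p^2 - 3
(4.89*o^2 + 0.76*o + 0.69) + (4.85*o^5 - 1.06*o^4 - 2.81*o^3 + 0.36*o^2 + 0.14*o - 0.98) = 4.85*o^5 - 1.06*o^4 - 2.81*o^3 + 5.25*o^2 + 0.9*o - 0.29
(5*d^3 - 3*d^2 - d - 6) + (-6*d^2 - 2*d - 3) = 5*d^3 - 9*d^2 - 3*d - 9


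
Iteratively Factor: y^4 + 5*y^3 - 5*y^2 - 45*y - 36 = (y + 3)*(y^3 + 2*y^2 - 11*y - 12) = (y - 3)*(y + 3)*(y^2 + 5*y + 4) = (y - 3)*(y + 1)*(y + 3)*(y + 4)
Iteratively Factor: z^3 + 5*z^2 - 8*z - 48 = (z - 3)*(z^2 + 8*z + 16) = (z - 3)*(z + 4)*(z + 4)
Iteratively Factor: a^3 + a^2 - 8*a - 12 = (a + 2)*(a^2 - a - 6) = (a + 2)^2*(a - 3)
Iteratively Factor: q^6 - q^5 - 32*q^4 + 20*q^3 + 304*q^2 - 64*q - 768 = (q + 4)*(q^5 - 5*q^4 - 12*q^3 + 68*q^2 + 32*q - 192) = (q - 4)*(q + 4)*(q^4 - q^3 - 16*q^2 + 4*q + 48) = (q - 4)^2*(q + 4)*(q^3 + 3*q^2 - 4*q - 12) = (q - 4)^2*(q - 2)*(q + 4)*(q^2 + 5*q + 6) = (q - 4)^2*(q - 2)*(q + 2)*(q + 4)*(q + 3)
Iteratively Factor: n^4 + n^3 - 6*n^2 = (n)*(n^3 + n^2 - 6*n) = n*(n - 2)*(n^2 + 3*n) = n*(n - 2)*(n + 3)*(n)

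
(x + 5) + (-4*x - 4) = 1 - 3*x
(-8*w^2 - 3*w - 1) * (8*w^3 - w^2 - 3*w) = -64*w^5 - 16*w^4 + 19*w^3 + 10*w^2 + 3*w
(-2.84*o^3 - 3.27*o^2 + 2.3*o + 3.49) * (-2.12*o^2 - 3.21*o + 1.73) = 6.0208*o^5 + 16.0488*o^4 + 0.707500000000001*o^3 - 20.4389*o^2 - 7.2239*o + 6.0377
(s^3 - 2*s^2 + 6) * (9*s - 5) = 9*s^4 - 23*s^3 + 10*s^2 + 54*s - 30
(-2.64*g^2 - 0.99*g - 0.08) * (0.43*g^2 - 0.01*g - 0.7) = -1.1352*g^4 - 0.3993*g^3 + 1.8235*g^2 + 0.6938*g + 0.056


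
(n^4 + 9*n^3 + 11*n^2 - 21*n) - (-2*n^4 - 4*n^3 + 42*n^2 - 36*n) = 3*n^4 + 13*n^3 - 31*n^2 + 15*n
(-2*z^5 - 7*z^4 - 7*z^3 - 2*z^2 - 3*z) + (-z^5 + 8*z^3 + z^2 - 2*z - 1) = -3*z^5 - 7*z^4 + z^3 - z^2 - 5*z - 1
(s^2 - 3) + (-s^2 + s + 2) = s - 1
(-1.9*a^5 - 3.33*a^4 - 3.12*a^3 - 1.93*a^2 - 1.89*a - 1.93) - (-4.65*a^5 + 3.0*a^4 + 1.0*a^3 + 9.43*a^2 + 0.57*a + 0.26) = 2.75*a^5 - 6.33*a^4 - 4.12*a^3 - 11.36*a^2 - 2.46*a - 2.19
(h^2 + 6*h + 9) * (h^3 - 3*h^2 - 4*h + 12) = h^5 + 3*h^4 - 13*h^3 - 39*h^2 + 36*h + 108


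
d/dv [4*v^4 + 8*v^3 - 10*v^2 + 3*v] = 16*v^3 + 24*v^2 - 20*v + 3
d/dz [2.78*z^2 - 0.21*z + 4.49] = 5.56*z - 0.21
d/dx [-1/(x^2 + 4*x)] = 2*(x + 2)/(x^2*(x + 4)^2)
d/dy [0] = 0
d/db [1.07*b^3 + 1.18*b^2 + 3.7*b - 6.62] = 3.21*b^2 + 2.36*b + 3.7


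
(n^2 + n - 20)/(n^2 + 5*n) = (n - 4)/n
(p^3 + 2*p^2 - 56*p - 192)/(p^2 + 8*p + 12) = (p^2 - 4*p - 32)/(p + 2)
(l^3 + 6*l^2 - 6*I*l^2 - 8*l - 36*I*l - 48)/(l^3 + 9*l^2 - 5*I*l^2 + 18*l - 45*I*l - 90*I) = (l^2 - 6*I*l - 8)/(l^2 + l*(3 - 5*I) - 15*I)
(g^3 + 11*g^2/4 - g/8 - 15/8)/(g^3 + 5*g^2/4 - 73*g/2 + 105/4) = (2*g^2 + 7*g + 5)/(2*(g^2 + 2*g - 35))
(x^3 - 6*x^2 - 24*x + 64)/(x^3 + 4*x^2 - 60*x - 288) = (x^2 + 2*x - 8)/(x^2 + 12*x + 36)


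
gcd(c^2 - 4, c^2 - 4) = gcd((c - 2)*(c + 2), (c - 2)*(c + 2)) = c^2 - 4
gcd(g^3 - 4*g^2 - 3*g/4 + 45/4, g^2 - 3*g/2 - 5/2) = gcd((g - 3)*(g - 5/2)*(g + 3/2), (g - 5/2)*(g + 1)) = g - 5/2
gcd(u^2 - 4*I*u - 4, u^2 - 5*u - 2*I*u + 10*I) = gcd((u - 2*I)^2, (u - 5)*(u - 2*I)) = u - 2*I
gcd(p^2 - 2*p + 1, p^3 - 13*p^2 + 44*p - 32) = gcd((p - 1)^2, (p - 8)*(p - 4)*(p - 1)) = p - 1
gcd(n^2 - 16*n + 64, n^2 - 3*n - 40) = n - 8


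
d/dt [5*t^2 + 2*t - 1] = 10*t + 2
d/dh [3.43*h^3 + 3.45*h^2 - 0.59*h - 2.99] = 10.29*h^2 + 6.9*h - 0.59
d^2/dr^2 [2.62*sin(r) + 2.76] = -2.62*sin(r)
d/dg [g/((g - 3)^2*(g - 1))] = (-g*(g - 3) - 2*g*(g - 1) + (g - 3)*(g - 1))/((g - 3)^3*(g - 1)^2)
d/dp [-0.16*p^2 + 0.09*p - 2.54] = 0.09 - 0.32*p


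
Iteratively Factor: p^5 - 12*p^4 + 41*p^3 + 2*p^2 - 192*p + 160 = (p - 5)*(p^4 - 7*p^3 + 6*p^2 + 32*p - 32) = (p - 5)*(p - 1)*(p^3 - 6*p^2 + 32) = (p - 5)*(p - 4)*(p - 1)*(p^2 - 2*p - 8) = (p - 5)*(p - 4)^2*(p - 1)*(p + 2)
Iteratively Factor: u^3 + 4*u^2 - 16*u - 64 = (u + 4)*(u^2 - 16) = (u - 4)*(u + 4)*(u + 4)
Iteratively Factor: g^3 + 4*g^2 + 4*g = (g + 2)*(g^2 + 2*g) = g*(g + 2)*(g + 2)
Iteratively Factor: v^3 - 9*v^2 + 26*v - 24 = (v - 2)*(v^2 - 7*v + 12) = (v - 4)*(v - 2)*(v - 3)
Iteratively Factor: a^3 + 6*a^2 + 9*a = (a)*(a^2 + 6*a + 9) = a*(a + 3)*(a + 3)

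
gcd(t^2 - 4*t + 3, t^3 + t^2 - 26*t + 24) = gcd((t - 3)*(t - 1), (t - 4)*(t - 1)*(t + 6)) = t - 1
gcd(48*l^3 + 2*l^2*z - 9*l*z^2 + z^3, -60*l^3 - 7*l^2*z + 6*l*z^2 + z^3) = -3*l + z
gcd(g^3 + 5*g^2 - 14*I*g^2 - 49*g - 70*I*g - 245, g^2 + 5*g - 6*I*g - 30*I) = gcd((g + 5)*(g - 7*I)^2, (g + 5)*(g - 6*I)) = g + 5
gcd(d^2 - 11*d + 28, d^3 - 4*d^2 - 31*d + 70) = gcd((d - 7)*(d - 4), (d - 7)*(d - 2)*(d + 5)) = d - 7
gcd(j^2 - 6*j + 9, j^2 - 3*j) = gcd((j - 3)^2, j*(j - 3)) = j - 3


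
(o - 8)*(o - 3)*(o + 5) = o^3 - 6*o^2 - 31*o + 120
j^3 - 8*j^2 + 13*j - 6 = (j - 6)*(j - 1)^2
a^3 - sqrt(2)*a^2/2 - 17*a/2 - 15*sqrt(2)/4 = (a - 5*sqrt(2)/2)*(a + sqrt(2)/2)*(a + 3*sqrt(2)/2)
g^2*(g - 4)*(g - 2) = g^4 - 6*g^3 + 8*g^2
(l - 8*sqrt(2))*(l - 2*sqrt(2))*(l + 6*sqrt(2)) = l^3 - 4*sqrt(2)*l^2 - 88*l + 192*sqrt(2)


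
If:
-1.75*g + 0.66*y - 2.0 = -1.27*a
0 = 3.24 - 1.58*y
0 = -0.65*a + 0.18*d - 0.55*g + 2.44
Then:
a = 1.37795275590551*g + 0.509119904315758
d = 8.03149606299213*g - 11.7170670121931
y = 2.05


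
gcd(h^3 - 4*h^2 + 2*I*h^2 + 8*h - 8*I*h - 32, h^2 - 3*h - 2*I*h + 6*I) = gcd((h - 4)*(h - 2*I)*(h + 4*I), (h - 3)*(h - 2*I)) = h - 2*I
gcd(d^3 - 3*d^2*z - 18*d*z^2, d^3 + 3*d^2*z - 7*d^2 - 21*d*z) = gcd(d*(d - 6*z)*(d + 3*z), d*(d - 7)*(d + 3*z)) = d^2 + 3*d*z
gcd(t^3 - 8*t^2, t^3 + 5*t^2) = t^2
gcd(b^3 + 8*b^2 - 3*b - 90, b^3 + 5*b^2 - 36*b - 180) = b^2 + 11*b + 30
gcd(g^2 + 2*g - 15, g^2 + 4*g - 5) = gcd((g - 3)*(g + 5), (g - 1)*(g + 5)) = g + 5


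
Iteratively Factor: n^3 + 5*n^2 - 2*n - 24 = (n - 2)*(n^2 + 7*n + 12) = (n - 2)*(n + 3)*(n + 4)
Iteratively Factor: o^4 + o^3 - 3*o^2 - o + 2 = (o + 1)*(o^3 - 3*o + 2) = (o - 1)*(o + 1)*(o^2 + o - 2) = (o - 1)*(o + 1)*(o + 2)*(o - 1)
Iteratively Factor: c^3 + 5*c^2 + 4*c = (c + 4)*(c^2 + c) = c*(c + 4)*(c + 1)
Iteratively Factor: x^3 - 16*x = (x + 4)*(x^2 - 4*x) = (x - 4)*(x + 4)*(x)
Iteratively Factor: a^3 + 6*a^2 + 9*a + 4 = (a + 1)*(a^2 + 5*a + 4) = (a + 1)*(a + 4)*(a + 1)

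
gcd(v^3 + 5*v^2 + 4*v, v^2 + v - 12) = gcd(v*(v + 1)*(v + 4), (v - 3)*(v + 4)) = v + 4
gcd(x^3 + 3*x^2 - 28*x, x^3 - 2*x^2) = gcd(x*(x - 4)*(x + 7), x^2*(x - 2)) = x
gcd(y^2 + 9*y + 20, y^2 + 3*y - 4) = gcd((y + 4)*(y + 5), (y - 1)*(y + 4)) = y + 4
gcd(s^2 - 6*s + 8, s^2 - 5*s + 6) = s - 2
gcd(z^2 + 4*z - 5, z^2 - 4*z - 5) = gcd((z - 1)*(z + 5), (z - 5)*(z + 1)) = 1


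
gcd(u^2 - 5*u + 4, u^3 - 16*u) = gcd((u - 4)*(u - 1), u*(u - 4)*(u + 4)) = u - 4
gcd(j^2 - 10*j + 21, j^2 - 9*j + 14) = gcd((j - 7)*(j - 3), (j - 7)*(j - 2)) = j - 7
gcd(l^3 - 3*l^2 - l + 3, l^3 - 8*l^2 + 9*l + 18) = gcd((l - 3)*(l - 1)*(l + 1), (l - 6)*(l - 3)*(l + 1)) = l^2 - 2*l - 3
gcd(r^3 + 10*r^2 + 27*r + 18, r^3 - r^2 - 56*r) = 1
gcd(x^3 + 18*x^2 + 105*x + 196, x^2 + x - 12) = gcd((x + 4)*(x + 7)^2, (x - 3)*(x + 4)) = x + 4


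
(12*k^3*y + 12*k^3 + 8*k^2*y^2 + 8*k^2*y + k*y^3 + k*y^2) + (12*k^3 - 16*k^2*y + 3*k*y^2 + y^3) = 12*k^3*y + 24*k^3 + 8*k^2*y^2 - 8*k^2*y + k*y^3 + 4*k*y^2 + y^3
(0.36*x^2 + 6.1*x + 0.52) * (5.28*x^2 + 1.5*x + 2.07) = 1.9008*x^4 + 32.748*x^3 + 12.6408*x^2 + 13.407*x + 1.0764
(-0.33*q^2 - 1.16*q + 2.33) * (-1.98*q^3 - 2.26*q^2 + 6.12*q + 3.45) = 0.6534*q^5 + 3.0426*q^4 - 4.0114*q^3 - 13.5035*q^2 + 10.2576*q + 8.0385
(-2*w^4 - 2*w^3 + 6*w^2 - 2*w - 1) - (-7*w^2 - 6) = -2*w^4 - 2*w^3 + 13*w^2 - 2*w + 5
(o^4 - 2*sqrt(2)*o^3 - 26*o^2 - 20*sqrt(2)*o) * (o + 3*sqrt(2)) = o^5 + sqrt(2)*o^4 - 38*o^3 - 98*sqrt(2)*o^2 - 120*o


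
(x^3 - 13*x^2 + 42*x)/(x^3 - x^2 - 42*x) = (x - 6)/(x + 6)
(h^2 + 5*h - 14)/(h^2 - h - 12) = (-h^2 - 5*h + 14)/(-h^2 + h + 12)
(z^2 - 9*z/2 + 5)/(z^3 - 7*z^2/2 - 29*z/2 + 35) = (2*z - 5)/(2*z^2 - 3*z - 35)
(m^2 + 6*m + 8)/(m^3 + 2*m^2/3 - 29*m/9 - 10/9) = 9*(m + 4)/(9*m^2 - 12*m - 5)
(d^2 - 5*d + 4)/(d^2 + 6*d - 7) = (d - 4)/(d + 7)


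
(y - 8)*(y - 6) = y^2 - 14*y + 48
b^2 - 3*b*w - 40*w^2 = (b - 8*w)*(b + 5*w)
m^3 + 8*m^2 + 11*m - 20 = (m - 1)*(m + 4)*(m + 5)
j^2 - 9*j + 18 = (j - 6)*(j - 3)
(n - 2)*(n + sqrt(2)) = n^2 - 2*n + sqrt(2)*n - 2*sqrt(2)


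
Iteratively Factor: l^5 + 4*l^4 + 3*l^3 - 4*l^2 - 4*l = (l - 1)*(l^4 + 5*l^3 + 8*l^2 + 4*l) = l*(l - 1)*(l^3 + 5*l^2 + 8*l + 4) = l*(l - 1)*(l + 2)*(l^2 + 3*l + 2) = l*(l - 1)*(l + 2)^2*(l + 1)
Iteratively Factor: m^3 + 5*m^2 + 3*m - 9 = (m - 1)*(m^2 + 6*m + 9) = (m - 1)*(m + 3)*(m + 3)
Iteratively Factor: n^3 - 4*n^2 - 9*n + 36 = (n - 4)*(n^2 - 9) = (n - 4)*(n + 3)*(n - 3)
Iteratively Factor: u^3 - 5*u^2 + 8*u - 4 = (u - 2)*(u^2 - 3*u + 2) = (u - 2)^2*(u - 1)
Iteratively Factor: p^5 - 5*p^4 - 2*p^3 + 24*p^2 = (p - 3)*(p^4 - 2*p^3 - 8*p^2) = p*(p - 3)*(p^3 - 2*p^2 - 8*p) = p*(p - 3)*(p + 2)*(p^2 - 4*p) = p^2*(p - 3)*(p + 2)*(p - 4)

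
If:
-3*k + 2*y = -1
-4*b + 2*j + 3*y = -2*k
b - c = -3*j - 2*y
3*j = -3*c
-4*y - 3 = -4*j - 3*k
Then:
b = -3/16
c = -35/128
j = 35/128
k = 1/32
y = -29/64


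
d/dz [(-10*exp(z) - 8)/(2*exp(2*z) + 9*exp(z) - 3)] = (20*exp(2*z) + 32*exp(z) + 102)*exp(z)/(4*exp(4*z) + 36*exp(3*z) + 69*exp(2*z) - 54*exp(z) + 9)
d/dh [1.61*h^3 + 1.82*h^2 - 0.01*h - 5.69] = 4.83*h^2 + 3.64*h - 0.01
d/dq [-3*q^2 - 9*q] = -6*q - 9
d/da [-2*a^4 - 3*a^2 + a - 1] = -8*a^3 - 6*a + 1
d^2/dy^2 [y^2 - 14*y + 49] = 2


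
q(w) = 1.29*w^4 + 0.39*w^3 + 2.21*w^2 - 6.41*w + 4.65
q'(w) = 5.16*w^3 + 1.17*w^2 + 4.42*w - 6.41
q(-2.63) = 91.42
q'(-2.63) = -103.81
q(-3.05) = 145.33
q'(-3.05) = -155.41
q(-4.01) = 374.30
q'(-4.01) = -338.04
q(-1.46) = 23.37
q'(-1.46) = -26.43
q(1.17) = 3.22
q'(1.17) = 8.63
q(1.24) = 3.89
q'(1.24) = 10.71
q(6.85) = 3030.01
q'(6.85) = 1737.29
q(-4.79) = 722.30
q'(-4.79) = -567.83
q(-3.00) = 137.73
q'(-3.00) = -148.46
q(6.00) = 1801.83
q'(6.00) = 1176.79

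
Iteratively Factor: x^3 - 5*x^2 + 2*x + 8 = (x - 2)*(x^2 - 3*x - 4) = (x - 4)*(x - 2)*(x + 1)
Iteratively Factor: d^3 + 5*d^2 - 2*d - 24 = (d + 3)*(d^2 + 2*d - 8) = (d + 3)*(d + 4)*(d - 2)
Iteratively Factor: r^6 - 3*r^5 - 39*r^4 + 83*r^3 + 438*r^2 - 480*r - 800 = (r + 4)*(r^5 - 7*r^4 - 11*r^3 + 127*r^2 - 70*r - 200) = (r - 2)*(r + 4)*(r^4 - 5*r^3 - 21*r^2 + 85*r + 100) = (r - 5)*(r - 2)*(r + 4)*(r^3 - 21*r - 20) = (r - 5)*(r - 2)*(r + 4)^2*(r^2 - 4*r - 5) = (r - 5)^2*(r - 2)*(r + 4)^2*(r + 1)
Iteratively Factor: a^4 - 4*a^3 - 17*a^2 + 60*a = (a - 3)*(a^3 - a^2 - 20*a) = a*(a - 3)*(a^2 - a - 20) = a*(a - 3)*(a + 4)*(a - 5)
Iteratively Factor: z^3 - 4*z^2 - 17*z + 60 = (z - 3)*(z^2 - z - 20) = (z - 5)*(z - 3)*(z + 4)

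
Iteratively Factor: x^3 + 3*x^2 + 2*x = (x)*(x^2 + 3*x + 2) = x*(x + 1)*(x + 2)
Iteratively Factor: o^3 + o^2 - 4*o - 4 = (o + 2)*(o^2 - o - 2) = (o + 1)*(o + 2)*(o - 2)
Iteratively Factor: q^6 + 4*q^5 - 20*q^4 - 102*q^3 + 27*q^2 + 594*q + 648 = (q - 4)*(q^5 + 8*q^4 + 12*q^3 - 54*q^2 - 189*q - 162) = (q - 4)*(q - 3)*(q^4 + 11*q^3 + 45*q^2 + 81*q + 54) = (q - 4)*(q - 3)*(q + 3)*(q^3 + 8*q^2 + 21*q + 18) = (q - 4)*(q - 3)*(q + 3)^2*(q^2 + 5*q + 6) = (q - 4)*(q - 3)*(q + 3)^3*(q + 2)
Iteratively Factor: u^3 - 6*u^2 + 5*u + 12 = (u + 1)*(u^2 - 7*u + 12) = (u - 4)*(u + 1)*(u - 3)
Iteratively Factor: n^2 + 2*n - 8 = (n - 2)*(n + 4)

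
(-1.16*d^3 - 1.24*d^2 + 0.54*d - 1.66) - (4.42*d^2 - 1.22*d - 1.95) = -1.16*d^3 - 5.66*d^2 + 1.76*d + 0.29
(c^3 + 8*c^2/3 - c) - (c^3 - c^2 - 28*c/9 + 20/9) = 11*c^2/3 + 19*c/9 - 20/9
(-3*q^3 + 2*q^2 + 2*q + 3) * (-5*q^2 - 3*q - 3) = 15*q^5 - q^4 - 7*q^3 - 27*q^2 - 15*q - 9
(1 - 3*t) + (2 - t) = 3 - 4*t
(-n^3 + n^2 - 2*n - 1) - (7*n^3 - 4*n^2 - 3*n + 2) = -8*n^3 + 5*n^2 + n - 3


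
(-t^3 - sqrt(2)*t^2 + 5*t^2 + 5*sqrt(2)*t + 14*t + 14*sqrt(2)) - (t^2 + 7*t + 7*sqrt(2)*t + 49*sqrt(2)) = -t^3 - sqrt(2)*t^2 + 4*t^2 - 2*sqrt(2)*t + 7*t - 35*sqrt(2)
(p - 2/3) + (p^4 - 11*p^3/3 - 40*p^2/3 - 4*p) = p^4 - 11*p^3/3 - 40*p^2/3 - 3*p - 2/3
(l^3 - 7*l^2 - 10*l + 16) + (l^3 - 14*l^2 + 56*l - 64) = 2*l^3 - 21*l^2 + 46*l - 48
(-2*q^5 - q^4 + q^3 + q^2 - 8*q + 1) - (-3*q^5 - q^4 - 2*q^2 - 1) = q^5 + q^3 + 3*q^2 - 8*q + 2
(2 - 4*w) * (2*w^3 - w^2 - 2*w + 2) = -8*w^4 + 8*w^3 + 6*w^2 - 12*w + 4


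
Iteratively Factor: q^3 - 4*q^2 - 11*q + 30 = (q + 3)*(q^2 - 7*q + 10) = (q - 5)*(q + 3)*(q - 2)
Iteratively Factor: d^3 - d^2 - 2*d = (d)*(d^2 - d - 2) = d*(d + 1)*(d - 2)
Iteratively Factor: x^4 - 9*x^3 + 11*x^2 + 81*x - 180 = (x + 3)*(x^3 - 12*x^2 + 47*x - 60) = (x - 5)*(x + 3)*(x^2 - 7*x + 12) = (x - 5)*(x - 3)*(x + 3)*(x - 4)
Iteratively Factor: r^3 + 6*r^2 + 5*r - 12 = (r + 4)*(r^2 + 2*r - 3) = (r + 3)*(r + 4)*(r - 1)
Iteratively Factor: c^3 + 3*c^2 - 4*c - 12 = (c + 3)*(c^2 - 4) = (c - 2)*(c + 3)*(c + 2)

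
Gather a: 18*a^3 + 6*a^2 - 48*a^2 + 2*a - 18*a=18*a^3 - 42*a^2 - 16*a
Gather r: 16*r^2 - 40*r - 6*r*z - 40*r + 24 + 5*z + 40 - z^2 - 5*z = 16*r^2 + r*(-6*z - 80) - z^2 + 64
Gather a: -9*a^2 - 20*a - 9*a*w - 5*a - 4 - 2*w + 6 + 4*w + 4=-9*a^2 + a*(-9*w - 25) + 2*w + 6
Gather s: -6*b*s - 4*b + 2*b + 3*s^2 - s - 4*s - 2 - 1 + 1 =-2*b + 3*s^2 + s*(-6*b - 5) - 2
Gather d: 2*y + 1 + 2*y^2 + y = 2*y^2 + 3*y + 1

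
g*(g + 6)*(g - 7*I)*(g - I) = g^4 + 6*g^3 - 8*I*g^3 - 7*g^2 - 48*I*g^2 - 42*g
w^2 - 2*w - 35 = (w - 7)*(w + 5)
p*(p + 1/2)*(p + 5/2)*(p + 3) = p^4 + 6*p^3 + 41*p^2/4 + 15*p/4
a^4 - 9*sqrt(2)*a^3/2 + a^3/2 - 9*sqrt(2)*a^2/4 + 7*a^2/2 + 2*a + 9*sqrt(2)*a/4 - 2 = (a - 1/2)*(a + 1)*(a - 4*sqrt(2))*(a - sqrt(2)/2)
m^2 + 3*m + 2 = (m + 1)*(m + 2)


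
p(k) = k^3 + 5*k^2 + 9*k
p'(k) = 3*k^2 + 10*k + 9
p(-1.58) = -5.68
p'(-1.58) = 0.69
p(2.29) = 58.84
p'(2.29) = 47.63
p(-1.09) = -5.16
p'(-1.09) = 1.66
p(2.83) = 88.18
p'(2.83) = 61.33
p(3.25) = 116.39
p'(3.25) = 73.19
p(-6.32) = -109.60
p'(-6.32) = 65.63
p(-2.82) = -8.04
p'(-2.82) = 4.66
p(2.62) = 75.89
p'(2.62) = 55.79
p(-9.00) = -405.00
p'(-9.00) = 162.00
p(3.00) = 99.00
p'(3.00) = 66.00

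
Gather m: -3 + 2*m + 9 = 2*m + 6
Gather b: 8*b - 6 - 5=8*b - 11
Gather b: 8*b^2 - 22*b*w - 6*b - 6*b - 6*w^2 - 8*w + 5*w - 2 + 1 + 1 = 8*b^2 + b*(-22*w - 12) - 6*w^2 - 3*w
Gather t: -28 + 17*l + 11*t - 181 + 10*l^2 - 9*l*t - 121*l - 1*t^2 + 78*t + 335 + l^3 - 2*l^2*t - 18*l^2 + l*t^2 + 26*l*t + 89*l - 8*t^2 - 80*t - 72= l^3 - 8*l^2 - 15*l + t^2*(l - 9) + t*(-2*l^2 + 17*l + 9) + 54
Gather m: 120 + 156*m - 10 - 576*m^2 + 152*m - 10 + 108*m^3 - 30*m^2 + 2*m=108*m^3 - 606*m^2 + 310*m + 100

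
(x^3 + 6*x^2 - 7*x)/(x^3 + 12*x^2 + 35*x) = (x - 1)/(x + 5)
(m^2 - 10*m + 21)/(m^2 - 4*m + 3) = (m - 7)/(m - 1)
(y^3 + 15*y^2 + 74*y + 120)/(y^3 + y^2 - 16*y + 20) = (y^2 + 10*y + 24)/(y^2 - 4*y + 4)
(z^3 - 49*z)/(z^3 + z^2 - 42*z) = (z - 7)/(z - 6)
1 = 1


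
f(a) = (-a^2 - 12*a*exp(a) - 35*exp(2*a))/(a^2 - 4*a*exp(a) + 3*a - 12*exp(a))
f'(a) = (-a^2 - 12*a*exp(a) - 35*exp(2*a))*(4*a*exp(a) - 2*a + 16*exp(a) - 3)/(a^2 - 4*a*exp(a) + 3*a - 12*exp(a))^2 + (-12*a*exp(a) - 2*a - 70*exp(2*a) - 12*exp(a))/(a^2 - 4*a*exp(a) + 3*a - 12*exp(a))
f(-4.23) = -3.25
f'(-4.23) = -1.65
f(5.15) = 188.43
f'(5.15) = 162.62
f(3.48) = 46.71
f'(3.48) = 37.38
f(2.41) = 20.48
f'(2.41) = 15.15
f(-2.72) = 6.46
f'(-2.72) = -29.27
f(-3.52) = -5.90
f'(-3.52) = -8.62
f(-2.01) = 0.57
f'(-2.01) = -2.21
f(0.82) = 6.45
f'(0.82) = 5.06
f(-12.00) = -1.33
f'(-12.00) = -0.04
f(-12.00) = -1.33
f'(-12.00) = -0.04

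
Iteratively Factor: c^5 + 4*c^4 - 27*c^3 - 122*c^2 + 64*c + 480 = (c + 4)*(c^4 - 27*c^2 - 14*c + 120) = (c - 2)*(c + 4)*(c^3 + 2*c^2 - 23*c - 60) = (c - 2)*(c + 3)*(c + 4)*(c^2 - c - 20) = (c - 2)*(c + 3)*(c + 4)^2*(c - 5)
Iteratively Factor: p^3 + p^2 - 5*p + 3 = (p - 1)*(p^2 + 2*p - 3) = (p - 1)*(p + 3)*(p - 1)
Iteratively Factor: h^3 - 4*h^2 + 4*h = (h - 2)*(h^2 - 2*h) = h*(h - 2)*(h - 2)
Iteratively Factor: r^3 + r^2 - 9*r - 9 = (r - 3)*(r^2 + 4*r + 3) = (r - 3)*(r + 1)*(r + 3)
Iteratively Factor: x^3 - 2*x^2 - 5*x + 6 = (x - 3)*(x^2 + x - 2) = (x - 3)*(x + 2)*(x - 1)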